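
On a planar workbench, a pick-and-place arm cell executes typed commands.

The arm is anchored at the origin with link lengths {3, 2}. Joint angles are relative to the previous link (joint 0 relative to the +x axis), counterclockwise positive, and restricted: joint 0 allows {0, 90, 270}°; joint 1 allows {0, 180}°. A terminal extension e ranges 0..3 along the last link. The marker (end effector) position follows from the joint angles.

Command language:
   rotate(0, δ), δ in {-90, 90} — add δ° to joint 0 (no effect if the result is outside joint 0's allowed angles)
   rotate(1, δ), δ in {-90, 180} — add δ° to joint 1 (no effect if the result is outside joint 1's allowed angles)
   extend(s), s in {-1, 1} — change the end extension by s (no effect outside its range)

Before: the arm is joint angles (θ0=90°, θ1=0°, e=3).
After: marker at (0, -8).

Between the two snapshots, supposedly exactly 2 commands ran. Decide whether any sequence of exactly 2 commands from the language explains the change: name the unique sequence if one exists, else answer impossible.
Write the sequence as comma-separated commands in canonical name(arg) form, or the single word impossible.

start: joint angles (θ0=90°, θ1=0°, e=3)
step 1 (rotate(0, -90)): joint angles (θ0=0°, θ1=0°, e=3)
step 2 (rotate(0, -90)): joint angles (θ0=270°, θ1=0°, e=3)
all 36 alternatives checked — unique.

rotate(0, -90), rotate(0, -90)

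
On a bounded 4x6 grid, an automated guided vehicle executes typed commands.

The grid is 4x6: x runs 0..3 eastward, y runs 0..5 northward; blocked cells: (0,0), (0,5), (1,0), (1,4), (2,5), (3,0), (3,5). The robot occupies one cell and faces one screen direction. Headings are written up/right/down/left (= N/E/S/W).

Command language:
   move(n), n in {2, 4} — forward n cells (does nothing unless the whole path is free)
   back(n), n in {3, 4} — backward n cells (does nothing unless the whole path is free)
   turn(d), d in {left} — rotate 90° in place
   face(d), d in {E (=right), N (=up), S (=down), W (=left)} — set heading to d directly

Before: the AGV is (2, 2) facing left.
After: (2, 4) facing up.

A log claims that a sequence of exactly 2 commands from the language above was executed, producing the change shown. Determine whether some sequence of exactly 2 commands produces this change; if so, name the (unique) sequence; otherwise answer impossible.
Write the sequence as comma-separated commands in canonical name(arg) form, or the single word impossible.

face(N), move(2)

key: cell and facing (now N) both changed — the 2 commands mix motion and turning
start: (2, 2) facing left
t=1 face(N) ⇒ (2, 2) facing up
t=2 move(2) ⇒ (2, 4) facing up
no other 2-command option fits: unique.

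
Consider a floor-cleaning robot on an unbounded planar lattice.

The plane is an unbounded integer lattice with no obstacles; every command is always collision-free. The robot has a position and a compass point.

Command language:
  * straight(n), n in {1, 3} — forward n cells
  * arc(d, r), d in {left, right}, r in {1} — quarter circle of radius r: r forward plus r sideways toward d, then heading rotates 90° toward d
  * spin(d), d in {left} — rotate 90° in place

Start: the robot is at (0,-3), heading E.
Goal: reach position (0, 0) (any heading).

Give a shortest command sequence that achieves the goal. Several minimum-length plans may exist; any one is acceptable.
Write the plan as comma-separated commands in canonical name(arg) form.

spin(left), straight(3)

from: at (0,-3), heading E
[1] after spin(left): at (0,-3), heading N
[2] after straight(3): at (0,0), heading N
minimal: 2 command(s), checked below 2.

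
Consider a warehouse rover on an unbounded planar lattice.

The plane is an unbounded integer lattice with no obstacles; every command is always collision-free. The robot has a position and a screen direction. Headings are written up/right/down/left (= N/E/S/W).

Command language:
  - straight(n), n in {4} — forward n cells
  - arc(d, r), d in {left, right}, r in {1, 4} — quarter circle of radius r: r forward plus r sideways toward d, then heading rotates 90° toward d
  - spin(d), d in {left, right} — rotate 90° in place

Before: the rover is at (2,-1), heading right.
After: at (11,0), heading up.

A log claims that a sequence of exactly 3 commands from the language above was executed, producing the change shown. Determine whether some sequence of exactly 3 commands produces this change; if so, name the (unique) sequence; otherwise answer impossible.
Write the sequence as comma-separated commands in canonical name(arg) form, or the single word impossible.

straight(4), straight(4), arc(left, 1)

key: position moved to (11,0) AND the heading swung to N — translation plus rotation needed
from: at (2,-1), heading right
[1] after straight(4): at (6,-1), heading right
[2] after straight(4): at (10,-1), heading right
[3] after arc(left, 1): at (11,0), heading up
no other 3-command option fits: unique.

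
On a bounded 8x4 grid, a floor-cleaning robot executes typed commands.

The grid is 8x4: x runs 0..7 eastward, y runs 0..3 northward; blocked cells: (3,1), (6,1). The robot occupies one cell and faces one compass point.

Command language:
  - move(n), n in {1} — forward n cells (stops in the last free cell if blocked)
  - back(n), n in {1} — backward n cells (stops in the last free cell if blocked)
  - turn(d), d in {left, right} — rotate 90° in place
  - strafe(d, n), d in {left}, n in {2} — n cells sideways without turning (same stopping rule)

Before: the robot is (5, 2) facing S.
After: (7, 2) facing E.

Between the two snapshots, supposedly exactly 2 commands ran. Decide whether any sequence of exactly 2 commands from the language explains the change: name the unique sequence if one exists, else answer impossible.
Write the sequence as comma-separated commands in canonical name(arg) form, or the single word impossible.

key: order matters: swapping strafe(left, 2) and turn(left) lands elsewhere
initial: (5, 2) facing S
t=1 strafe(left, 2) ⇒ (7, 2) facing S
t=2 turn(left) ⇒ (7, 2) facing E
no other 2-command option fits: unique.

strafe(left, 2), turn(left)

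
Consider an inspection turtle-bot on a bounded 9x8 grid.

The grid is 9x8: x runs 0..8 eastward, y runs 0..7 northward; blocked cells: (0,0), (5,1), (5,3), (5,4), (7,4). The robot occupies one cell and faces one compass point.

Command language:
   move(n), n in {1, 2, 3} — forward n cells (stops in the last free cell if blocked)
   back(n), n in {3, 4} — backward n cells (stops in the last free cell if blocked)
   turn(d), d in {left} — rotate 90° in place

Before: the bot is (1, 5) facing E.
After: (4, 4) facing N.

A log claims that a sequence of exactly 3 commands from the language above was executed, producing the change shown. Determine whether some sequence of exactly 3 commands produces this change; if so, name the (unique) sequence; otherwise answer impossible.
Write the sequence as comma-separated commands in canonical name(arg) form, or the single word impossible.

impossible

every 3-command combo misses the target.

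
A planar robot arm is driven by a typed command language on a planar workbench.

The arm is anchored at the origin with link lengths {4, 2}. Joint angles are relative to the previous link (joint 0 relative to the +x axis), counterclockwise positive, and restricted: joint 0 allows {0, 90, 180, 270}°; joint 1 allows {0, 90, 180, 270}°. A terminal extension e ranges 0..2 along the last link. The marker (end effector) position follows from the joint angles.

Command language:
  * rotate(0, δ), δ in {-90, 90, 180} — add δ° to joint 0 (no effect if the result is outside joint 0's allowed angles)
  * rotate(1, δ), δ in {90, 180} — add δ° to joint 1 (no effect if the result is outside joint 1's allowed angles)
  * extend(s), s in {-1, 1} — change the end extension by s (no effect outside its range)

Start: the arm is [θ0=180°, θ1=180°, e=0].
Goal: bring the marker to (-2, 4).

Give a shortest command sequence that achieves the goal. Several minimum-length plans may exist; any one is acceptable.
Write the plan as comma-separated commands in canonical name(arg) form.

rotate(1, 90), rotate(0, -90), rotate(1, 180)

begin: [θ0=180°, θ1=180°, e=0]
step 1 (rotate(1, 90)): [θ0=180°, θ1=270°, e=0]
step 2 (rotate(0, -90)): [θ0=90°, θ1=270°, e=0]
step 3 (rotate(1, 180)): [θ0=90°, θ1=90°, e=0]
nothing shorter than 3 reaches the goal.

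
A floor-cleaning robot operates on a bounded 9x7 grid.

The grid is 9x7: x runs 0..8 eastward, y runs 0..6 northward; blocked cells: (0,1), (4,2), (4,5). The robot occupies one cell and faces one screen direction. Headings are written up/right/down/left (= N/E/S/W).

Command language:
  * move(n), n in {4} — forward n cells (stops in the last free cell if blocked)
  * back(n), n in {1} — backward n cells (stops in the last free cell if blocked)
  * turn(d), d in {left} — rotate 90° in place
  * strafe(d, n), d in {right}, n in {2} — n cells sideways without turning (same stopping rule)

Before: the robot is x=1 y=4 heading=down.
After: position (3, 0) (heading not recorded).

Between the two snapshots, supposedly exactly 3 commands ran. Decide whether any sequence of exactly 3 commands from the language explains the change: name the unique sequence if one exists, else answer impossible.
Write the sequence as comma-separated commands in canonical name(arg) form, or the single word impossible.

all 64 sequences checked — none match.

impossible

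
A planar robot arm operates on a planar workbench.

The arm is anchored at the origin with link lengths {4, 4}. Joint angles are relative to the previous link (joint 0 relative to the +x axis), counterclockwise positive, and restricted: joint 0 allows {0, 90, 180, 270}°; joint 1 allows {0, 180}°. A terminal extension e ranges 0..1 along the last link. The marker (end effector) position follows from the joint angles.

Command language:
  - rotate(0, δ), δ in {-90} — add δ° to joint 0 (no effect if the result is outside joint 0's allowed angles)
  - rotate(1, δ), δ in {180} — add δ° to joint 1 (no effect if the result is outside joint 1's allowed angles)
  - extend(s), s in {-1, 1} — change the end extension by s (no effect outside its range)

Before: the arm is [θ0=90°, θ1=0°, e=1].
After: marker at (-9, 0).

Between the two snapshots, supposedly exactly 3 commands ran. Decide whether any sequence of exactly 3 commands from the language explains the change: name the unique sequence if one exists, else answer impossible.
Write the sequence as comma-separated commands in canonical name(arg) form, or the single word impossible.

t0: [θ0=90°, θ1=0°, e=1]
[1] after rotate(0, -90): [θ0=0°, θ1=0°, e=1]
[2] after rotate(0, -90): [θ0=270°, θ1=0°, e=1]
[3] after rotate(0, -90): [θ0=180°, θ1=0°, e=1]
no rival 3-sequence matches.

rotate(0, -90), rotate(0, -90), rotate(0, -90)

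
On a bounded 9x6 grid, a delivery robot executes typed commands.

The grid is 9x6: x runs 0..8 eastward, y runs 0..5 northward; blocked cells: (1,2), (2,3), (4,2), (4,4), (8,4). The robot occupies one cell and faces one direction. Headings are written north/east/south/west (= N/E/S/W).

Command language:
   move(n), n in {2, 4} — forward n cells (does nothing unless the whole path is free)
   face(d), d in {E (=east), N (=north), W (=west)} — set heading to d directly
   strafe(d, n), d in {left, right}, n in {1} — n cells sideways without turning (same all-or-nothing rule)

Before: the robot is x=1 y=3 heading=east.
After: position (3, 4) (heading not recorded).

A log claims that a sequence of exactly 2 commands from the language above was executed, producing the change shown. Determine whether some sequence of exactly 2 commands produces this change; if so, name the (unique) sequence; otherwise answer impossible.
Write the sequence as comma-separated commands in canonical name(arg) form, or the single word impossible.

key: order matters: swapping strafe(left, 1) and move(2) lands elsewhere
t0: x=1 y=3 heading=east
step 1 (strafe(left, 1)): x=1 y=4 heading=east
step 2 (move(2)): x=3 y=4 heading=east
all 49 alternatives checked — unique.

strafe(left, 1), move(2)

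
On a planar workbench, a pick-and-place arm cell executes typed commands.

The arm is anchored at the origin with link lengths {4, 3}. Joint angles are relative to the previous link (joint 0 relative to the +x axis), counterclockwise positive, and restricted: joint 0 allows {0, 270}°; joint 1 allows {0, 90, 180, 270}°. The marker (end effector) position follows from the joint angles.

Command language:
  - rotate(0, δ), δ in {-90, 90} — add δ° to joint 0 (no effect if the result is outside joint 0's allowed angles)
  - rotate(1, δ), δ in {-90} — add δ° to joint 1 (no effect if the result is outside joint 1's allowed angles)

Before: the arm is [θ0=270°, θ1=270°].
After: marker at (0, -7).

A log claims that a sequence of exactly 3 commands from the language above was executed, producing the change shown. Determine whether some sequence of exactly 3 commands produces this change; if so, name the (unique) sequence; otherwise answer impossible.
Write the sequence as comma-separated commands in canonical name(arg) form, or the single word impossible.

rotate(1, -90), rotate(1, -90), rotate(1, -90)

start: [θ0=270°, θ1=270°]
step 1 (rotate(1, -90)): [θ0=270°, θ1=180°]
step 2 (rotate(1, -90)): [θ0=270°, θ1=90°]
step 3 (rotate(1, -90)): [θ0=270°, θ1=0°]
uniquely the one of 27 3-step routes that fits.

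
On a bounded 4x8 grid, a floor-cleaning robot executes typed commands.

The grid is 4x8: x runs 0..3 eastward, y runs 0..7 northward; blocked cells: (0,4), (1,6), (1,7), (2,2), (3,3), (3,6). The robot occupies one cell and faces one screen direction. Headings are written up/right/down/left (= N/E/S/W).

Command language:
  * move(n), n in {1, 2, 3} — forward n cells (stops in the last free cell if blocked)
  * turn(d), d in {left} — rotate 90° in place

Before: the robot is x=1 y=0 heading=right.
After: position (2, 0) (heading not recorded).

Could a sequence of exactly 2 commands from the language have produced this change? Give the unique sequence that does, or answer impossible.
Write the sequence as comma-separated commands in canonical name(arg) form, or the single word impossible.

key: running turn(left) before move(1) would end elsewhere — order is forced
t0: x=1 y=0 heading=right
1. move(1) → x=2 y=0 heading=right
2. turn(left) → x=2 y=0 heading=up
uniquely the one of 16 2-step routes that fits.

move(1), turn(left)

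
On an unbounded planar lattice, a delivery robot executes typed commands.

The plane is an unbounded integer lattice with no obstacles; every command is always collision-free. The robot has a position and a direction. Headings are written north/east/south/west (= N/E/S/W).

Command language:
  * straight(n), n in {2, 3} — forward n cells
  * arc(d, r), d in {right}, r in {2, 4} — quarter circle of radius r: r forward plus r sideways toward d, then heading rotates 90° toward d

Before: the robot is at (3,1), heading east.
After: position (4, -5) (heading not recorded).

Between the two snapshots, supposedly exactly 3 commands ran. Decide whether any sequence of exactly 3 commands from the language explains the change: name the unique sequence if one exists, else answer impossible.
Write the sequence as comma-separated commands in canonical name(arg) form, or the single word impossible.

straight(3), arc(right, 2), arc(right, 4)

key: running arc(right, 4) before straight(3) would end elsewhere — order is forced
t0: at (3,1), heading east
step 1 (straight(3)): at (6,1), heading east
step 2 (arc(right, 2)): at (8,-1), heading south
step 3 (arc(right, 4)): at (4,-5), heading west
no rival 3-sequence matches.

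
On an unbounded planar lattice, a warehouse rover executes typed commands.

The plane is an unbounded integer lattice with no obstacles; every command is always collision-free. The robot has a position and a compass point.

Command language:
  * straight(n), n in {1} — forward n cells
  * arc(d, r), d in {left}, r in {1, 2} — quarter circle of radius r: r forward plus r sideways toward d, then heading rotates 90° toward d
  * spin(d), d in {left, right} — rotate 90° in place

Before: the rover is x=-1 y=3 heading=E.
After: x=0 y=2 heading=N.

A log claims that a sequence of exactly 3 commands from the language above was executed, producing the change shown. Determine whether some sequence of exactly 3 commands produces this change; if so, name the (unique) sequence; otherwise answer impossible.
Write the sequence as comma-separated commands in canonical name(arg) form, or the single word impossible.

spin(right), arc(left, 1), spin(left)

key: running spin(left) before spin(right) would end elsewhere — order is forced
initial: x=-1 y=3 heading=E
[1] after spin(right): x=-1 y=3 heading=S
[2] after arc(left, 1): x=0 y=2 heading=E
[3] after spin(left): x=0 y=2 heading=N
no other 3-command option fits: unique.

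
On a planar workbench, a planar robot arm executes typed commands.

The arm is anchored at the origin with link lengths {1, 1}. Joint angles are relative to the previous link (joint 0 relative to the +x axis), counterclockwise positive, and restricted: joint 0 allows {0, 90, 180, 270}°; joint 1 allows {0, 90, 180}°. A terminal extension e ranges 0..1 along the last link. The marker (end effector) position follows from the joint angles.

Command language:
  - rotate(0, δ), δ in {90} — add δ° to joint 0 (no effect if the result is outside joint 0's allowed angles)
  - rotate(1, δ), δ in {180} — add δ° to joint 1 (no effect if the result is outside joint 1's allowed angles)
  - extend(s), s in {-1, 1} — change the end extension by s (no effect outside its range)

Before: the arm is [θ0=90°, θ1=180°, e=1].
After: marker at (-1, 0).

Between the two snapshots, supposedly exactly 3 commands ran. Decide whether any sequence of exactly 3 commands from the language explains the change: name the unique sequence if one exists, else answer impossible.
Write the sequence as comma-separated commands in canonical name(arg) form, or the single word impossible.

start: [θ0=90°, θ1=180°, e=1]
t=1 rotate(0, 90) ⇒ [θ0=180°, θ1=180°, e=1]
t=2 rotate(0, 90) ⇒ [θ0=270°, θ1=180°, e=1]
t=3 rotate(0, 90) ⇒ [θ0=0°, θ1=180°, e=1]
no rival 3-sequence matches.

rotate(0, 90), rotate(0, 90), rotate(0, 90)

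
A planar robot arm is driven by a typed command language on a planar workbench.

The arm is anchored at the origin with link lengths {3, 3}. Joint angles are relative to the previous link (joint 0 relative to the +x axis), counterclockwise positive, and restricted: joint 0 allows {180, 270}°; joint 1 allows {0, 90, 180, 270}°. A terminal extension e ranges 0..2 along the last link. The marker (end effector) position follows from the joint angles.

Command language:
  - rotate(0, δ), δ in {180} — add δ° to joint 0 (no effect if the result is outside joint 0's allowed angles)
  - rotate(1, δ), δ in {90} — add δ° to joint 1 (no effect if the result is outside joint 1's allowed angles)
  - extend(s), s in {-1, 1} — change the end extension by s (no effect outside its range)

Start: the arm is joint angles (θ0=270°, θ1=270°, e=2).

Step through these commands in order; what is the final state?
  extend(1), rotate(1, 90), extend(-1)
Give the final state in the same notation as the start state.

begin: joint angles (θ0=270°, θ1=270°, e=2)
step 1 (extend(1)): joint angles (θ0=270°, θ1=270°, e=2)
step 2 (rotate(1, 90)): joint angles (θ0=270°, θ1=0°, e=2)
step 3 (extend(-1)): joint angles (θ0=270°, θ1=0°, e=1)

joint angles (θ0=270°, θ1=0°, e=1)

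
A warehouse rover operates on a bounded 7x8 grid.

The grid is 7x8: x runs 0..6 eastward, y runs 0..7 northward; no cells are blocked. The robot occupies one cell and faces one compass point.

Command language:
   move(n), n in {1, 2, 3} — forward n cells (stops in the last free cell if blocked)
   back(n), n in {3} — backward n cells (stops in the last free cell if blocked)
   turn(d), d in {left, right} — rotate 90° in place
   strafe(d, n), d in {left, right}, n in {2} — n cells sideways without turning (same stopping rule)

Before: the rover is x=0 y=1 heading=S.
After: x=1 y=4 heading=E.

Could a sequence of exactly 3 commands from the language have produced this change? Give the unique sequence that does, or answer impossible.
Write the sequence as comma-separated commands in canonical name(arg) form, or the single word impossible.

back(3), turn(left), move(1)

key: cell and facing (now E) both changed — the 3 commands mix motion and turning
initial: x=0 y=1 heading=S
1. back(3) → x=0 y=4 heading=S
2. turn(left) → x=0 y=4 heading=E
3. move(1) → x=1 y=4 heading=E
no rival 3-sequence matches.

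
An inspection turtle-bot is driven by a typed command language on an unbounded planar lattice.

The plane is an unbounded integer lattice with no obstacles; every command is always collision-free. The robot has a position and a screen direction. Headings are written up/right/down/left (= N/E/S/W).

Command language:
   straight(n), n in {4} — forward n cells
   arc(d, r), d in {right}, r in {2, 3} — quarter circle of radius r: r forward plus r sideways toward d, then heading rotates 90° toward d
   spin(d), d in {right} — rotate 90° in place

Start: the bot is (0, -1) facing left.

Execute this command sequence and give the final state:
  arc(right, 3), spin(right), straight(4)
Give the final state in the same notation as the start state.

start: (0, -1) facing left
t=1 arc(right, 3) ⇒ (-3, 2) facing up
t=2 spin(right) ⇒ (-3, 2) facing right
t=3 straight(4) ⇒ (1, 2) facing right

(1, 2) facing right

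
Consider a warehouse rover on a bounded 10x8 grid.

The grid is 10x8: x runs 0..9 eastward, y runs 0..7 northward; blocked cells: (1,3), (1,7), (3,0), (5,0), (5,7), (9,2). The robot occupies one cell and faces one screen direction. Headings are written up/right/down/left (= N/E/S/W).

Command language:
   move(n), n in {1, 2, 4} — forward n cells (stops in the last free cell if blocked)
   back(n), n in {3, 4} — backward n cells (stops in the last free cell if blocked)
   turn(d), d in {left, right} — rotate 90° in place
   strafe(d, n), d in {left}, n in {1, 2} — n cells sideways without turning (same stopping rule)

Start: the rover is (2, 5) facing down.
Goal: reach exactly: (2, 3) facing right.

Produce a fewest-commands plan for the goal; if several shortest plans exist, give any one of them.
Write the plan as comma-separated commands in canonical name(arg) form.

move(2), turn(left)

start: (2, 5) facing down
t=1 move(2) ⇒ (2, 3) facing down
t=2 turn(left) ⇒ (2, 3) facing right
minimal: 2 command(s), checked below 2.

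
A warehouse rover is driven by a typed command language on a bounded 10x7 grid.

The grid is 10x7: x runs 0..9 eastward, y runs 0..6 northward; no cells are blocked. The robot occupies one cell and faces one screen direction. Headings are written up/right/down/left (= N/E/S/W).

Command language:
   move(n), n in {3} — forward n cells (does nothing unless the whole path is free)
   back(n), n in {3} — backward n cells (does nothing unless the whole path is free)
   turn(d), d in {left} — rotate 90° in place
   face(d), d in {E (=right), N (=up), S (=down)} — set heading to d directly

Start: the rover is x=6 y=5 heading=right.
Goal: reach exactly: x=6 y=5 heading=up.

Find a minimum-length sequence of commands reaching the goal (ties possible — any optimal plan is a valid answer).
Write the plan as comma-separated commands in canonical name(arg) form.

t0: x=6 y=5 heading=right
step 1 (turn(left)): x=6 y=5 heading=up
no 0-step plan works, so 1 is optimal.

turn(left)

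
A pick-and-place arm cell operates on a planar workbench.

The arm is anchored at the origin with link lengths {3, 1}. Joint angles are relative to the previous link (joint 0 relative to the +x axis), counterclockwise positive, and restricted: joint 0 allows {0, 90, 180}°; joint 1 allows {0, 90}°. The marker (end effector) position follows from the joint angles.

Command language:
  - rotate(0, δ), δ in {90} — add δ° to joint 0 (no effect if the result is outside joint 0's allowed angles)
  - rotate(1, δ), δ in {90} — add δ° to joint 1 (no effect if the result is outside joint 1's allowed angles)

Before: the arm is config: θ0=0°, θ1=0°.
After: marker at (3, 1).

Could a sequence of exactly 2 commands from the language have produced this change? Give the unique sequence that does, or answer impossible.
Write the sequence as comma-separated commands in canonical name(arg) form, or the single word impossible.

initial: config: θ0=0°, θ1=0°
[1] after rotate(1, 90): config: θ0=0°, θ1=90°
[2] after rotate(1, 90): config: θ0=0°, θ1=90°
no other 2-command option fits: unique.

rotate(1, 90), rotate(1, 90)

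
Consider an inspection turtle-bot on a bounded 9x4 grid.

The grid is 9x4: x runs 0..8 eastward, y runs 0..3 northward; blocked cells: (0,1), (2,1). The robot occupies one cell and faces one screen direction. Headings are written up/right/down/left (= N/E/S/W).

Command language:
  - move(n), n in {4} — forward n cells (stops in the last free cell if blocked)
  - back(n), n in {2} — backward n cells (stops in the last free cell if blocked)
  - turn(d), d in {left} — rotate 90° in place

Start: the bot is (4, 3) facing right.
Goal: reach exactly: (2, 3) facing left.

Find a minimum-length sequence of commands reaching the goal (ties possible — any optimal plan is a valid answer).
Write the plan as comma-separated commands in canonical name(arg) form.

from: (4, 3) facing right
step 1 (back(2)): (2, 3) facing right
step 2 (turn(left)): (2, 3) facing up
step 3 (turn(left)): (2, 3) facing left
nothing shorter than 3 reaches the goal.

back(2), turn(left), turn(left)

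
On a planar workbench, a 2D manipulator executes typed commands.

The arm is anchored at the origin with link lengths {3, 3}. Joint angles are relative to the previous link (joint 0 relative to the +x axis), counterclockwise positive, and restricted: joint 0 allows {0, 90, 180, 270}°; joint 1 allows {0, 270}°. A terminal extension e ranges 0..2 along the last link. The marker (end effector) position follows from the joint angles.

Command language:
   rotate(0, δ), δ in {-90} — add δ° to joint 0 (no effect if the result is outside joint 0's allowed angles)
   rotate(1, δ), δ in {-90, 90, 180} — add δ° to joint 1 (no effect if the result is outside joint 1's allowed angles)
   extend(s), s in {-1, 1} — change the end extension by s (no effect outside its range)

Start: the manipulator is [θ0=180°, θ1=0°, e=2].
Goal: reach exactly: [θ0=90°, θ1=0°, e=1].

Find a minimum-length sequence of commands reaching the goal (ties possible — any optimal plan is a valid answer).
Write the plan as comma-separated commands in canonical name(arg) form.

start: [θ0=180°, θ1=0°, e=2]
1. rotate(0, -90) → [θ0=90°, θ1=0°, e=2]
2. extend(-1) → [θ0=90°, θ1=0°, e=1]
shorter routes all fall short; 2 is best.

rotate(0, -90), extend(-1)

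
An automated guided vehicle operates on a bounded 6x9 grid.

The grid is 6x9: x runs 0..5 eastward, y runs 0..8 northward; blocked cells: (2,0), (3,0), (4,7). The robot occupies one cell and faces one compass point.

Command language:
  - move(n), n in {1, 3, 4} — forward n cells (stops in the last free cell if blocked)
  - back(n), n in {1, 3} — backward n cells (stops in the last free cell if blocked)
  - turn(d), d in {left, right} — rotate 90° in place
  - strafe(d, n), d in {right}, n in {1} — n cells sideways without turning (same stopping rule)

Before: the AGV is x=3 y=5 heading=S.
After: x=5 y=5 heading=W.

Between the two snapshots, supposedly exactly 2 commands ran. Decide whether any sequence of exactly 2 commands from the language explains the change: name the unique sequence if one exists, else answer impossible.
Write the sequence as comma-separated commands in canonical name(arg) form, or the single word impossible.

key: position moved to (5,5) AND the heading swung to W — translation plus rotation needed
t0: x=3 y=5 heading=S
t=1 turn(right) ⇒ x=3 y=5 heading=W
t=2 back(3) ⇒ x=5 y=5 heading=W
no other 2-command option fits: unique.

turn(right), back(3)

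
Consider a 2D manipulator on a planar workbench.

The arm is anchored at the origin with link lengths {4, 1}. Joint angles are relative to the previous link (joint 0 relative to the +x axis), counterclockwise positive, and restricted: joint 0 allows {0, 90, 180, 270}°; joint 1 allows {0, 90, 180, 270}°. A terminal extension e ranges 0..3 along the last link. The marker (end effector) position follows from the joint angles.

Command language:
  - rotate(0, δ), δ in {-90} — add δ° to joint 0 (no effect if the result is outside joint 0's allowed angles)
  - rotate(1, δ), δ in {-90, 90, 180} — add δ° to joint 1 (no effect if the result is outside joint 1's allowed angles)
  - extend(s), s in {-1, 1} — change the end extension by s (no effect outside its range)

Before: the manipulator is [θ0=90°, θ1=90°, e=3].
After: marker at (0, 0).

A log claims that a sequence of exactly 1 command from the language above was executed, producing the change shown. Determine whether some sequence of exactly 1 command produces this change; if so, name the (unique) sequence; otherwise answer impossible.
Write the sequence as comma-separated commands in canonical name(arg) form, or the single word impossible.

begin: [θ0=90°, θ1=90°, e=3]
t=1 rotate(1, 90) ⇒ [θ0=90°, θ1=180°, e=3]
uniquely the one of 6 1-step routes that fits.

rotate(1, 90)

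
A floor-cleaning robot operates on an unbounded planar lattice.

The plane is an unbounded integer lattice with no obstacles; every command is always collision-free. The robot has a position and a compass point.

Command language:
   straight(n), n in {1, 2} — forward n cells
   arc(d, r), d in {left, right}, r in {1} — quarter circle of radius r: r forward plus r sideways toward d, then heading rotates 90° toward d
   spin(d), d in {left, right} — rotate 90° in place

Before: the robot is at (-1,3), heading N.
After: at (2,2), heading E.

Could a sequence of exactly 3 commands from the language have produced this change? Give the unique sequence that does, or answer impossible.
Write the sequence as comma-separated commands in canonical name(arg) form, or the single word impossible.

arc(right, 1), arc(right, 1), arc(left, 1)

key: order matters: swapping arc(right, 1) and arc(left, 1) lands elsewhere
initial: at (-1,3), heading N
[1] after arc(right, 1): at (0,4), heading E
[2] after arc(right, 1): at (1,3), heading S
[3] after arc(left, 1): at (2,2), heading E
all 216 alternatives checked — unique.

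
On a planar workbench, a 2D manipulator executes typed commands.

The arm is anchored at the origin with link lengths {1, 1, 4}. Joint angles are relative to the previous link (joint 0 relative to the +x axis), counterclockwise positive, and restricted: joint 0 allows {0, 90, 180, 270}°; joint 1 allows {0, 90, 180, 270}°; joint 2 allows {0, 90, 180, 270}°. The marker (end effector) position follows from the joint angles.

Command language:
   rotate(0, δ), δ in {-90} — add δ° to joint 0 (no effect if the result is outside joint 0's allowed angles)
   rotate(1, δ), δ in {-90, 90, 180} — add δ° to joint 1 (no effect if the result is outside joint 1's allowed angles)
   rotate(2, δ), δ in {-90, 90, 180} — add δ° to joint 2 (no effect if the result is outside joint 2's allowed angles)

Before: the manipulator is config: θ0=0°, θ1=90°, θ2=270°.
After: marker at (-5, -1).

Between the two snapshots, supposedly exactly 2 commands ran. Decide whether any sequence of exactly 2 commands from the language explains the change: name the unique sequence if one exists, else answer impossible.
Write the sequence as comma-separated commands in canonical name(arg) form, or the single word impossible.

rotate(0, -90), rotate(0, -90)

start: config: θ0=0°, θ1=90°, θ2=270°
1. rotate(0, -90) → config: θ0=270°, θ1=90°, θ2=270°
2. rotate(0, -90) → config: θ0=180°, θ1=90°, θ2=270°
no other 2-command option fits: unique.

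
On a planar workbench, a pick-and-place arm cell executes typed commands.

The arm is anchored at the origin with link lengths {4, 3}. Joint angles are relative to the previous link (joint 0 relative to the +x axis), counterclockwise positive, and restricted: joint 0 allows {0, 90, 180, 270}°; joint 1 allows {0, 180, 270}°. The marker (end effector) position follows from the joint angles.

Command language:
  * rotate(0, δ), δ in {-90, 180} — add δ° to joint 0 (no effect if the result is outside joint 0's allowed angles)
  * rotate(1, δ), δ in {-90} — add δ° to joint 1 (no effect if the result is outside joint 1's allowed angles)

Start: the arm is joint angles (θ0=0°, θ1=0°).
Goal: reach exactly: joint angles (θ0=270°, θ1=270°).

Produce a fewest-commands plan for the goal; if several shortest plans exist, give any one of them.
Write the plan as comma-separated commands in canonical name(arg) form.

t0: joint angles (θ0=0°, θ1=0°)
t=1 rotate(0, -90) ⇒ joint angles (θ0=270°, θ1=0°)
t=2 rotate(1, -90) ⇒ joint angles (θ0=270°, θ1=270°)
no 1-step plan works, so 2 is optimal.

rotate(0, -90), rotate(1, -90)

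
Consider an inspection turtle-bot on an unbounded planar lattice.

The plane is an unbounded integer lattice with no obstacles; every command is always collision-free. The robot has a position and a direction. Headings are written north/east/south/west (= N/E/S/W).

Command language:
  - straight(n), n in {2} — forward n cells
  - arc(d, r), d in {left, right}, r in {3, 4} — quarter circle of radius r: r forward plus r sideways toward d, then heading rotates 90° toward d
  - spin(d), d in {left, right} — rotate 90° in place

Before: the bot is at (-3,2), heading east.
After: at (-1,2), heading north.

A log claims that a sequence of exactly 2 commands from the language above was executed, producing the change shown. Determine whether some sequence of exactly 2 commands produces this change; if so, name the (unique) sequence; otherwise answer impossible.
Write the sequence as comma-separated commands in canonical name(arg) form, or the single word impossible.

straight(2), spin(left)

key: order matters: swapping straight(2) and spin(left) lands elsewhere
begin: at (-3,2), heading east
t=1 straight(2) ⇒ at (-1,2), heading east
t=2 spin(left) ⇒ at (-1,2), heading north
all 49 alternatives checked — unique.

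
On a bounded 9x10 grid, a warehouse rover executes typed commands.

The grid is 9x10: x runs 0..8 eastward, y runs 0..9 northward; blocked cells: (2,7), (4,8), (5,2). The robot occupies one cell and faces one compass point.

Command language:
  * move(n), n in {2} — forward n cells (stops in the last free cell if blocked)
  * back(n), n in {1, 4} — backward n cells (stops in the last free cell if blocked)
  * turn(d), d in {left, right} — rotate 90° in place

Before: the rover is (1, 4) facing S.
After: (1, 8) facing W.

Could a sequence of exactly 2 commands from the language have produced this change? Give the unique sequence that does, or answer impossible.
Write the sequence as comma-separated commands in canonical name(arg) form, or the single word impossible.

key: cell and facing (now W) both changed — the 2 commands mix motion and turning
begin: (1, 4) facing S
step 1 (back(4)): (1, 8) facing S
step 2 (turn(right)): (1, 8) facing W
uniquely the one of 25 2-step routes that fits.

back(4), turn(right)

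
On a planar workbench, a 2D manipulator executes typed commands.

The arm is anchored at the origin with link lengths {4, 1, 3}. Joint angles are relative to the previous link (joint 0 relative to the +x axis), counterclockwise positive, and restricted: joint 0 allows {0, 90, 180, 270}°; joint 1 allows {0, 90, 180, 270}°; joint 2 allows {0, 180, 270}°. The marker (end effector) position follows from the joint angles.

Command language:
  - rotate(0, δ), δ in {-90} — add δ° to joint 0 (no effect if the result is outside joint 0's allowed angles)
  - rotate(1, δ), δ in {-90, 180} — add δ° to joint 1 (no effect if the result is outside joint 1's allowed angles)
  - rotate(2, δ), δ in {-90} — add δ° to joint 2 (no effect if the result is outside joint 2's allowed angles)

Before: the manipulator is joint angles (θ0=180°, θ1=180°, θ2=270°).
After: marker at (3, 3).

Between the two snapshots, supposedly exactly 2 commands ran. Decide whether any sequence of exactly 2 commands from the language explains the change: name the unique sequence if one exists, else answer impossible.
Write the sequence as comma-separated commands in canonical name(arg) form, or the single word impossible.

from: joint angles (θ0=180°, θ1=180°, θ2=270°)
step 1 (rotate(0, -90)): joint angles (θ0=90°, θ1=180°, θ2=270°)
step 2 (rotate(0, -90)): joint angles (θ0=0°, θ1=180°, θ2=270°)
all 16 alternatives checked — unique.

rotate(0, -90), rotate(0, -90)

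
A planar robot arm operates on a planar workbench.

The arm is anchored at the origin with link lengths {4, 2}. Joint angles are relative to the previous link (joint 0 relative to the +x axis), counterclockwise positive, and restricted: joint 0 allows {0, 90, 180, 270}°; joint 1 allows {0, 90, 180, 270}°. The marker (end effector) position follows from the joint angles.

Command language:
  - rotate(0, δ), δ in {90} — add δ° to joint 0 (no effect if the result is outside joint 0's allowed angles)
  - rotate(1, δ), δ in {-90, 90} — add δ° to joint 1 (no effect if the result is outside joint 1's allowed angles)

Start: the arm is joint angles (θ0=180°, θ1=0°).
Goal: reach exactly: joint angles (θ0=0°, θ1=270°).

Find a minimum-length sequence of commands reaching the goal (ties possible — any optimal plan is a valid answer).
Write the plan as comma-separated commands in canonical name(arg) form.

rotate(0, 90), rotate(0, 90), rotate(1, -90)

initial: joint angles (θ0=180°, θ1=0°)
1. rotate(0, 90) → joint angles (θ0=270°, θ1=0°)
2. rotate(0, 90) → joint angles (θ0=0°, θ1=0°)
3. rotate(1, -90) → joint angles (θ0=0°, θ1=270°)
nothing shorter than 3 reaches the goal.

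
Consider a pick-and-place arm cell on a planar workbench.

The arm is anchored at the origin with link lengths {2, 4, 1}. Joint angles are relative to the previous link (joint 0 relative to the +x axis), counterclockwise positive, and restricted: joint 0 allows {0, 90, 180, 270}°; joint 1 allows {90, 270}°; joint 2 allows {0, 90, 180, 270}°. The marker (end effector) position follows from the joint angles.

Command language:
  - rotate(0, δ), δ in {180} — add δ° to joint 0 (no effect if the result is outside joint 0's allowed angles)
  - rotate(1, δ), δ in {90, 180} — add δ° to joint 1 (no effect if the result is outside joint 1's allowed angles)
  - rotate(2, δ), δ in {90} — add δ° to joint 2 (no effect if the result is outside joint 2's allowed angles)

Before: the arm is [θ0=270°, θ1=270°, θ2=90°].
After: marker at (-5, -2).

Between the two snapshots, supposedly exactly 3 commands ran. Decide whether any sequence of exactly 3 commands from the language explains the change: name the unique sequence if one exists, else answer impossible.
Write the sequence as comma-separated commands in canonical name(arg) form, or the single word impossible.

rotate(2, 90), rotate(2, 90), rotate(2, 90)

initial: [θ0=270°, θ1=270°, θ2=90°]
step 1 (rotate(2, 90)): [θ0=270°, θ1=270°, θ2=180°]
step 2 (rotate(2, 90)): [θ0=270°, θ1=270°, θ2=270°]
step 3 (rotate(2, 90)): [θ0=270°, θ1=270°, θ2=0°]
no other 3-command option fits: unique.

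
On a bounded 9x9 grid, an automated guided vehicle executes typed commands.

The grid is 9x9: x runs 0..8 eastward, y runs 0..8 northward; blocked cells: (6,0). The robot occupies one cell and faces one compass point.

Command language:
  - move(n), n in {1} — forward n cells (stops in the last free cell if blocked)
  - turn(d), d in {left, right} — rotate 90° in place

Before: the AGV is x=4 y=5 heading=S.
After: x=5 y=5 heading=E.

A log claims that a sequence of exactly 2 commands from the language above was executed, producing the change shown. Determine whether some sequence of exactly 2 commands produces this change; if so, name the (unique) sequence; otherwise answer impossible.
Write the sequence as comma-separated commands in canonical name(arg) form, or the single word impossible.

key: order matters: swapping turn(left) and move(1) lands elsewhere
begin: x=4 y=5 heading=S
t=1 turn(left) ⇒ x=4 y=5 heading=E
t=2 move(1) ⇒ x=5 y=5 heading=E
no other 2-command option fits: unique.

turn(left), move(1)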